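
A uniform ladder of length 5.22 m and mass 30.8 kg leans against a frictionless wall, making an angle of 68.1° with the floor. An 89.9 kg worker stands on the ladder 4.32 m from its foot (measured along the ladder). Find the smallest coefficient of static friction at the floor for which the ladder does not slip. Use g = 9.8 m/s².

μ_min ≈ 0.299

Taking torques about the foot of the ladder:
Ladder weight 30.8×9.8 = 301.8 N acts at 2.61 m along the ladder; its horizontal arm is 2.61·cos68.1° = 0.9735 m → τ = 293.8 N·m clockwise.
Worker: 89.9×9.8 = 881 N at 4.32 m → arm 1.611 m → τ = 1419 N·m clockwise.
Wall normal N acts horizontally at the top; its moment arm is the height L sinθ = 5.22·sin68.1° = 4.843 m, counterclockwise.
For rotational equilibrium, N × 4.843 = 1713, so N = 353.7 N.
ΣFx = 0 ⇒ f = N_wall = 353.7 N. ΣFy = 0 ⇒ N_floor = 1183 N.
μ_min = f / N_floor = 353.7 / 1183 = 0.299.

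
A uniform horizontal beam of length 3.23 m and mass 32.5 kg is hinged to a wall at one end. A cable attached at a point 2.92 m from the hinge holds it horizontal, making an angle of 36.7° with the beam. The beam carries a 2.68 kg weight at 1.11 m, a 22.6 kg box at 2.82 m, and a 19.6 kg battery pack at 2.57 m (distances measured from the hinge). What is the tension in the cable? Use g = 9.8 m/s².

T ≈ 952 N

Choose the hinge as the axis so the unknown hinge reaction has zero arm there.
Beam weight: 32.5 × 9.8 = 318.5 N down at 1.615 m → arm 1.615 m, τ = 318.5 × 1.615 = 514.4 N·m clockwise.
Weight: 2.68 × 9.8 = 26.26 N down at 1.11 m → arm 1.11 m, τ = 26.26 × 1.11 = 29.15 N·m clockwise.
Box: 22.6 × 9.8 = 221.5 N down at 2.82 m → arm 2.82 m, τ = 221.5 × 2.82 = 624.6 N·m clockwise.
Battery pack: 19.6 × 9.8 = 192.1 N down at 2.57 m → arm 2.57 m, τ = 192.1 × 2.57 = 493.7 N·m clockwise.
Total clockwise load moment = 1662 N·m.
The cable tension T acts at 2.92 m; only its component perpendicular to the beam, T sinθ, produces torque. sin 36.7° = 0.5976.
Balancing moments: T × 2.92 × 0.5976 = 1662, giving T = 1662 / 1.745 = 952 N.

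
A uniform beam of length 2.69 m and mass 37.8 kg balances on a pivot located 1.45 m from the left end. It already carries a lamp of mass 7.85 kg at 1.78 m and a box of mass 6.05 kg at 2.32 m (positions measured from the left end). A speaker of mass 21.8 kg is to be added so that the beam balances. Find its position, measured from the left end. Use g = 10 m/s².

Taking torques about the pivot (at 1.45 m from the left end):
Beam weight: 37.8 × 10 = 378 N down at 1.345 m → arm 0.105 m, τ = 378 × 0.105 = 39.69 N·m counterclockwise.
Lamp: 7.85 × 10 = 78.5 N down at 1.78 m → arm 0.33 m, τ = 78.5 × 0.33 = 25.91 N·m clockwise.
Box: 6.05 × 10 = 60.5 N down at 2.32 m → arm 0.87 m, τ = 60.5 × 0.87 = 52.63 N·m clockwise.
Net moment of existing loads = 38.85 N·m clockwise.
The speaker weighs 21.8 × 10 = 218 N and must supply an equal counterclockwise moment, so its lever arm about the pivot is 38.85 / 218 = 0.178 m.
That puts it at 1.45 − 0.178 = 1.27 m from the left end.

x ≈ 1.27 m from the left end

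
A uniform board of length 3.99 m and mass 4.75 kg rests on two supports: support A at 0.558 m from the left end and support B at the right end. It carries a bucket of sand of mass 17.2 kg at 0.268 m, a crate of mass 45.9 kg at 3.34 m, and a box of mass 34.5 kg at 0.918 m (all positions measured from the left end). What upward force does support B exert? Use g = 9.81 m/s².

R_B ≈ 406 N

Sum moments about support A (its reaction then has zero moment arm).
Beam weight: 4.75 × 9.81 = 46.6 N down at 1.995 m → arm 1.437 m, τ = 46.6 × 1.437 = 66.96 N·m clockwise.
Bucket of sand: 17.2 × 9.81 = 168.7 N down at 0.268 m → arm 0.29 m, τ = 168.7 × 0.29 = 48.92 N·m counterclockwise.
Crate: 45.9 × 9.81 = 450.3 N down at 3.34 m → arm 2.782 m, τ = 450.3 × 2.782 = 1253 N·m clockwise.
Box: 34.5 × 9.81 = 338.4 N down at 0.918 m → arm 0.36 m, τ = 338.4 × 0.36 = 121.8 N·m clockwise.
Net load moment about support A = 1393 N·m clockwise.
Reaction R at support B is upward at 3.99 m, arm 3.432 m → moment R × 3.432 counterclockwise.
Balancing moments: R × 3.432 = 1393, giving R = 406 N.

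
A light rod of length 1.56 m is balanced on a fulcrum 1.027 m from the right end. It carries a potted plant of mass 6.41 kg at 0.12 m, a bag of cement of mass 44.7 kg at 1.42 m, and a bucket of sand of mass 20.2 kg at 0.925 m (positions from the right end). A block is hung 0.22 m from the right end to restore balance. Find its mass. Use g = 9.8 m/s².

m ≈ 12 kg

Choose the fulcrum (at 1.027 m from the right end) as the axis so the support reaction has zero arm there.
Potted plant: 6.41 × 9.8 = 62.82 N down at 0.12 m → arm 0.907 m, τ = 62.82 × 0.907 = 56.98 N·m clockwise.
Bag of cement: 44.7 × 9.8 = 438.1 N down at 1.42 m → arm 0.393 m, τ = 438.1 × 0.393 = 172.2 N·m counterclockwise.
Bucket of sand: 20.2 × 9.8 = 198 N down at 0.925 m → arm 0.102 m, τ = 198 × 0.102 = 20.2 N·m clockwise.
Net moment of known loads = 95.02 N·m counterclockwise.
An unknown mass m at 0.22 m has arm 0.807 m; its moment is m·g·0.807 clockwise.
Στ = 0 ⇒ m × 9.8 × 0.807 = 95.02 ⇒ m = 95.02 / (9.8 × 0.807) = 12 kg.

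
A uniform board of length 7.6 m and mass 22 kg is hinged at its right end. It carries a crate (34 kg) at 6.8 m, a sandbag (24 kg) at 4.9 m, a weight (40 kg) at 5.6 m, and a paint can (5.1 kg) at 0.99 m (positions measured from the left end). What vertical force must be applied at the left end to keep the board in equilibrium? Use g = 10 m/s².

F ≈ 381 N

Taking torques about the right end:
Beam weight: 22 × 10 = 220 N down at 3.8 m → arm 3.8 m, τ = 220 × 3.8 = 836 N·m counterclockwise.
Crate: 34 × 10 = 340 N down at 6.8 m → arm 0.8 m, τ = 340 × 0.8 = 272 N·m counterclockwise.
Sandbag: 24 × 10 = 240 N down at 4.9 m → arm 2.7 m, τ = 240 × 2.7 = 648 N·m counterclockwise.
Weight: 40 × 10 = 400 N down at 5.6 m → arm 2 m, τ = 400 × 2 = 800 N·m counterclockwise.
Paint can: 5.1 × 10 = 51 N down at 0.99 m → arm 6.61 m, τ = 51 × 6.61 = 337.1 N·m counterclockwise.
Net moment of the loads = 2893 N·m counterclockwise.
The upward force F acts at the left end, arm 7.6 m, giving F × 7.6 clockwise.
Στ = 0 ⇒ F × 7.6 = 2893 ⇒ F = 2893 / 7.6 = 381 N.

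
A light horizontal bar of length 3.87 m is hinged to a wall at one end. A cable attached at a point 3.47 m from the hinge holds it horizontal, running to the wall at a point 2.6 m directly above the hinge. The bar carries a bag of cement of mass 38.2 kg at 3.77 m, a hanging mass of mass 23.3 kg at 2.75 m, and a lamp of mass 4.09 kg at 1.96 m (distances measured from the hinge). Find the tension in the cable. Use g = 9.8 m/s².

Taking torques about the hinge:
Bag of cement: 38.2 × 9.8 = 374.4 N down at 3.77 m → arm 3.77 m, τ = 374.4 × 3.77 = 1411 N·m clockwise.
Hanging mass: 23.3 × 9.8 = 228.3 N down at 2.75 m → arm 2.75 m, τ = 228.3 × 2.75 = 627.8 N·m clockwise.
Lamp: 4.09 × 9.8 = 40.08 N down at 1.96 m → arm 1.96 m, τ = 40.08 × 1.96 = 78.56 N·m clockwise.
Total clockwise load moment = 2117 N·m.
The cable tension T acts at 3.47 m; only its component perpendicular to the bar, T sinθ, produces torque. sinθ = h/√(h²+d²) = 2.6/√(2.6²+3.47²) = 0.5996.
Balancing moments: T × 3.47 × 0.5996 = 2117, giving T = 2117 / 2.081 = 1020 N.

T ≈ 1020 N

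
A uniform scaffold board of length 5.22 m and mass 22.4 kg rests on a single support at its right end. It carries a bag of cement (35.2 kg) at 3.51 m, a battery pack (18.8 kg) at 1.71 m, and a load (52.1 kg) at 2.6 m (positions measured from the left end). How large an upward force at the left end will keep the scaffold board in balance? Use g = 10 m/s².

F ≈ 615 N

Sum moments about the right end (the unknown pivot reaction has zero arm there).
Beam weight: 22.4 × 10 = 224 N down at 2.61 m → arm 2.61 m, τ = 224 × 2.61 = 584.6 N·m counterclockwise.
Bag of cement: 35.2 × 10 = 352 N down at 3.51 m → arm 1.71 m, τ = 352 × 1.71 = 601.9 N·m counterclockwise.
Battery pack: 18.8 × 10 = 188 N down at 1.71 m → arm 3.51 m, τ = 188 × 3.51 = 659.9 N·m counterclockwise.
Load: 52.1 × 10 = 521 N down at 2.6 m → arm 2.62 m, τ = 521 × 2.62 = 1365 N·m counterclockwise.
Net moment of the loads = 3211 N·m counterclockwise.
The upward force F acts at the left end, arm 5.22 m, giving F × 5.22 clockwise.
For rotational equilibrium, F × 5.22 = 3211, so F = 3211 / 5.22 = 615 N.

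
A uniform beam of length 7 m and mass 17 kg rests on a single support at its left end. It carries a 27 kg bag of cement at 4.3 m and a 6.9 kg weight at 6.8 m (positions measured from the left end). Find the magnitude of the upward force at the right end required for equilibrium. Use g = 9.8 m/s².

F ≈ 312 N

Sum moments about the left end (the unknown pivot reaction has zero arm there).
Beam weight: 17 × 9.8 = 166.6 N down at 3.5 m → arm 3.5 m, τ = 166.6 × 3.5 = 583.1 N·m clockwise.
Bag of cement: 27 × 9.8 = 264.6 N down at 4.3 m → arm 4.3 m, τ = 264.6 × 4.3 = 1138 N·m clockwise.
Weight: 6.9 × 9.8 = 67.62 N down at 6.8 m → arm 6.8 m, τ = 67.62 × 6.8 = 459.8 N·m clockwise.
Net moment of the loads = 2181 N·m clockwise.
The upward force F acts at the right end, arm 7 m, giving F × 7 counterclockwise.
Setting net torque to zero: F × 7 = 2181 → F = 2181 / 7 = 312 N.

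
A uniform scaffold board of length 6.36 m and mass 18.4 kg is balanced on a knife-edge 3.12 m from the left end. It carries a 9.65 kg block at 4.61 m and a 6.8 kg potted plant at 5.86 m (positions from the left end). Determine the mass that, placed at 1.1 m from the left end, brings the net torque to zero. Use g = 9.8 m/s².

m ≈ 16.9 kg

About the knife-edge (at 3.12 m from the left end):
Beam weight: 18.4 × 9.8 = 180.3 N down at 3.18 m → arm 0.06 m, τ = 180.3 × 0.06 = 10.82 N·m clockwise.
Block: 9.65 × 9.8 = 94.57 N down at 4.61 m → arm 1.49 m, τ = 94.57 × 1.49 = 140.9 N·m clockwise.
Potted plant: 6.8 × 9.8 = 66.64 N down at 5.86 m → arm 2.74 m, τ = 66.64 × 2.74 = 182.6 N·m clockwise.
Net moment of known loads = 334.3 N·m clockwise.
An unknown mass m at 1.1 m has arm 2.02 m; its moment is m·g·2.02 counterclockwise.
For rotational equilibrium, m × 9.8 × 2.02 = 334.3, so m = 334.3 / (9.8 × 2.02) = 16.9 kg.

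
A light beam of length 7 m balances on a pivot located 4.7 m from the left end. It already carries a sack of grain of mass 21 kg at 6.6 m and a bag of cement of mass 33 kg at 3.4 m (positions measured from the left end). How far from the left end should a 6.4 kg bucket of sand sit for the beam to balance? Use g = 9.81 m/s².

Take moments about the pivot (at 4.7 m from the left end).
Sack of grain: 21 × 9.81 = 206 N down at 6.6 m → arm 1.9 m, τ = 206 × 1.9 = 391.4 N·m clockwise.
Bag of cement: 33 × 9.81 = 323.7 N down at 3.4 m → arm 1.3 m, τ = 323.7 × 1.3 = 420.8 N·m counterclockwise.
Net moment of existing loads = 29.4 N·m counterclockwise.
The bucket of sand weighs 6.4 × 9.81 = 62.78 N and must supply an equal clockwise moment, so its lever arm about the pivot is 29.4 / 62.78 = 0.468 m.
That puts it at 4.7 + 0.468 = 5.17 m from the left end.

x ≈ 5.17 m from the left end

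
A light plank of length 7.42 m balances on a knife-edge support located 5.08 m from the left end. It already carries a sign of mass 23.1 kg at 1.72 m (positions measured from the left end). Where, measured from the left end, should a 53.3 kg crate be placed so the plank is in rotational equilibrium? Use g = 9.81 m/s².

Choose the knife-edge support (at 5.08 m from the left end) as the axis so the support reaction has zero arm there.
Sign: 23.1 × 9.81 = 226.6 N down at 1.72 m → arm 3.36 m, τ = 226.6 × 3.36 = 761.4 N·m counterclockwise.
Net moment of existing loads = 761.4 N·m counterclockwise.
The crate weighs 53.3 × 9.81 = 522.9 N and must supply an equal clockwise moment, so its lever arm about the knife-edge support is 761.4 / 522.9 = 1.46 m.
That puts it at 5.08 + 1.46 = 6.54 m from the left end.

x ≈ 6.54 m from the left end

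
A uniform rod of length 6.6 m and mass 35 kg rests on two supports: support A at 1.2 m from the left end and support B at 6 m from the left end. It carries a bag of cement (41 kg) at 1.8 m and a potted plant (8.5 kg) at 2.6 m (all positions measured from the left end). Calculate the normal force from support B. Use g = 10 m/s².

Take moments about support A.
Beam weight: 35 × 10 = 350 N down at 3.3 m → arm 2.1 m, τ = 350 × 2.1 = 735 N·m clockwise.
Bag of cement: 41 × 10 = 410 N down at 1.8 m → arm 0.6 m, τ = 410 × 0.6 = 246 N·m clockwise.
Potted plant: 8.5 × 10 = 85 N down at 2.6 m → arm 1.4 m, τ = 85 × 1.4 = 119 N·m clockwise.
Net load moment about support A = 1100 N·m clockwise.
Reaction R at support B is upward at 6 m, arm 4.8 m → moment R × 4.8 counterclockwise.
Στ = 0 ⇒ R × 4.8 = 1100 ⇒ R = 229 N.

R_B ≈ 229 N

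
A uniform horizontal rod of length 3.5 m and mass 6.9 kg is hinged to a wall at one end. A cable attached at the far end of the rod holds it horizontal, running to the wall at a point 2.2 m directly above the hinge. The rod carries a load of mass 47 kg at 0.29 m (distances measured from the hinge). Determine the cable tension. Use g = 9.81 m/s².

T ≈ 135 N

Take moments about the hinge.
Beam weight: 6.9 × 9.81 = 67.69 N down at 1.75 m → arm 1.75 m, τ = 67.69 × 1.75 = 118.5 N·m clockwise.
Load: 47 × 9.81 = 461.1 N down at 0.29 m → arm 0.29 m, τ = 461.1 × 0.29 = 133.7 N·m clockwise.
Total clockwise load moment = 252.2 N·m.
The cable tension T acts at 3.5 m; only its component perpendicular to the rod, T sinθ, produces torque. sinθ = h/√(h²+d²) = 2.2/√(2.2²+3.5²) = 0.5322.
Balancing moments: T × 3.5 × 0.5322 = 252.2, giving T = 252.2 / 1.863 = 135 N.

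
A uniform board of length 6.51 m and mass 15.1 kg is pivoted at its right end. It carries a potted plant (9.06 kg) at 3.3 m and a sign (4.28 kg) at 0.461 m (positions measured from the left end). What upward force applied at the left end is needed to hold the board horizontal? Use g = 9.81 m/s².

Sum moments about the right end (the unknown pivot reaction has zero arm there).
Beam weight: 15.1 × 9.81 = 148.1 N down at 3.255 m → arm 3.255 m, τ = 148.1 × 3.255 = 482.1 N·m counterclockwise.
Potted plant: 9.06 × 9.81 = 88.88 N down at 3.3 m → arm 3.21 m, τ = 88.88 × 3.21 = 285.3 N·m counterclockwise.
Sign: 4.28 × 9.81 = 41.99 N down at 0.461 m → arm 6.049 m, τ = 41.99 × 6.049 = 254 N·m counterclockwise.
Net moment of the loads = 1021 N·m counterclockwise.
The upward force F acts at the left end, arm 6.51 m, giving F × 6.51 clockwise.
Setting net torque to zero: F × 6.51 = 1021 → F = 1021 / 6.51 = 157 N.

F ≈ 157 N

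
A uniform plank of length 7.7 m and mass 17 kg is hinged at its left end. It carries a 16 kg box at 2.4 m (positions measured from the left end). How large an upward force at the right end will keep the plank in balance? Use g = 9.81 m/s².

F ≈ 132 N

Sum moments about the left end (the unknown pivot reaction has zero arm there).
Beam weight: 17 × 9.81 = 166.8 N down at 3.85 m → arm 3.85 m, τ = 166.8 × 3.85 = 642.2 N·m clockwise.
Box: 16 × 9.81 = 157 N down at 2.4 m → arm 2.4 m, τ = 157 × 2.4 = 376.8 N·m clockwise.
Net moment of the loads = 1019 N·m clockwise.
The upward force F acts at the right end, arm 7.7 m, giving F × 7.7 counterclockwise.
Setting net torque to zero: F × 7.7 = 1019 → F = 1019 / 7.7 = 132 N.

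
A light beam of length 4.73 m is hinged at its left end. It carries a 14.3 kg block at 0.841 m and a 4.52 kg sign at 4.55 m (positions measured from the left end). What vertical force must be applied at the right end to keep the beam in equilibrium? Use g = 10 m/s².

Taking torques about the left end:
Block: 14.3 × 10 = 143 N down at 0.841 m → arm 0.841 m, τ = 143 × 0.841 = 120.3 N·m clockwise.
Sign: 4.52 × 10 = 45.2 N down at 4.55 m → arm 4.55 m, τ = 45.2 × 4.55 = 205.7 N·m clockwise.
Net moment of the loads = 326 N·m clockwise.
The upward force F acts at the right end, arm 4.73 m, giving F × 4.73 counterclockwise.
Balancing moments: F × 4.73 = 326, giving F = 326 / 4.73 = 68.9 N.

F ≈ 68.9 N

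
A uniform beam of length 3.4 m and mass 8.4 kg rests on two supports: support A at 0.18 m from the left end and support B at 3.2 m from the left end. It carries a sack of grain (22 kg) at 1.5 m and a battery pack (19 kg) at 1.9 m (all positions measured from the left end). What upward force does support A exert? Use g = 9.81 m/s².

Sum moments about support B (its reaction then has zero moment arm).
Beam weight: 8.4 × 9.81 = 82.4 N down at 1.7 m → arm 1.5 m, τ = 82.4 × 1.5 = 123.6 N·m counterclockwise.
Sack of grain: 22 × 9.81 = 215.8 N down at 1.5 m → arm 1.7 m, τ = 215.8 × 1.7 = 366.9 N·m counterclockwise.
Battery pack: 19 × 9.81 = 186.4 N down at 1.9 m → arm 1.3 m, τ = 186.4 × 1.3 = 242.3 N·m counterclockwise.
Net load moment about support B = 732.8 N·m counterclockwise.
Reaction R at support A is upward at 0.18 m, arm 3.02 m → moment R × 3.02 clockwise.
For rotational equilibrium, R × 3.02 = 732.8, so R = 243 N.

R_A ≈ 243 N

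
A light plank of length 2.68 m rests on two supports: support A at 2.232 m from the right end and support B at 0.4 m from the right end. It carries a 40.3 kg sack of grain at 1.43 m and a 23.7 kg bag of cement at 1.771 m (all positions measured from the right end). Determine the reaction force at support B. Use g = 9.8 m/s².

Sum moments about support A (its reaction then has zero moment arm).
Sack of grain: 40.3 × 9.8 = 394.9 N down at 1.43 m → arm 0.802 m, τ = 394.9 × 0.802 = 316.7 N·m clockwise.
Bag of cement: 23.7 × 9.8 = 232.3 N down at 1.771 m → arm 0.461 m, τ = 232.3 × 0.461 = 107.1 N·m clockwise.
Net load moment about support A = 423.8 N·m clockwise.
Reaction R at support B is upward at 0.4 m, arm 1.832 m → moment R × 1.832 counterclockwise.
Balancing moments: R × 1.832 = 423.8, giving R = 231 N.

R_B ≈ 231 N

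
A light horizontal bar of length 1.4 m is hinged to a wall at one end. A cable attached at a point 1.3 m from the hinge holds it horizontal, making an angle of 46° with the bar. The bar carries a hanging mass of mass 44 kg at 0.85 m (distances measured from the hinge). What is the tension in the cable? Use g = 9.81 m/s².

Take moments about the hinge.
Hanging mass: 44 × 9.81 = 431.6 N down at 0.85 m → arm 0.85 m, τ = 431.6 × 0.85 = 366.9 N·m clockwise.
Total clockwise load moment = 366.9 N·m.
The cable tension T acts at 1.3 m; only its component perpendicular to the bar, T sinθ, produces torque. sin 46° = 0.7193.
Balancing moments: T × 1.3 × 0.7193 = 366.9, giving T = 366.9 / 0.9351 = 392 N.

T ≈ 392 N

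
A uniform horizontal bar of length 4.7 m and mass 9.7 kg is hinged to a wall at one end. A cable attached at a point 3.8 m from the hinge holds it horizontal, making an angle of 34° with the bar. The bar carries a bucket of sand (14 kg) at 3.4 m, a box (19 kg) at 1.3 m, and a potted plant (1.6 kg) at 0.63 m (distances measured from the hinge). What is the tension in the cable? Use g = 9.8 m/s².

T ≈ 443 N

About the hinge:
Beam weight: 9.7 × 9.8 = 95.06 N down at 2.35 m → arm 2.35 m, τ = 95.06 × 2.35 = 223.4 N·m clockwise.
Bucket of sand: 14 × 9.8 = 137.2 N down at 3.4 m → arm 3.4 m, τ = 137.2 × 3.4 = 466.5 N·m clockwise.
Box: 19 × 9.8 = 186.2 N down at 1.3 m → arm 1.3 m, τ = 186.2 × 1.3 = 242.1 N·m clockwise.
Potted plant: 1.6 × 9.8 = 15.68 N down at 0.63 m → arm 0.63 m, τ = 15.68 × 0.63 = 9.878 N·m clockwise.
Total clockwise load moment = 941.9 N·m.
The cable tension T acts at 3.8 m; only its component perpendicular to the bar, T sinθ, produces torque. sin 34° = 0.5592.
For rotational equilibrium, T × 3.8 × 0.5592 = 941.9, so T = 941.9 / 2.125 = 443 N.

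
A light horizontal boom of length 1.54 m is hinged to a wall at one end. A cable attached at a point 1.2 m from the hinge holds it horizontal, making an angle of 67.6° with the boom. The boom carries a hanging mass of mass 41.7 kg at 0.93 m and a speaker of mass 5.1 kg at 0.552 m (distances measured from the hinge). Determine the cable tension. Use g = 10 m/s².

T ≈ 375 N

Take moments about the hinge.
Hanging mass: 41.7 × 10 = 417 N down at 0.93 m → arm 0.93 m, τ = 417 × 0.93 = 387.8 N·m clockwise.
Speaker: 5.1 × 10 = 51 N down at 0.552 m → arm 0.552 m, τ = 51 × 0.552 = 28.15 N·m clockwise.
Total clockwise load moment = 415.9 N·m.
The cable tension T acts at 1.2 m; only its component perpendicular to the boom, T sinθ, produces torque. sin 67.6° = 0.9245.
Balancing moments: T × 1.2 × 0.9245 = 415.9, giving T = 415.9 / 1.109 = 375 N.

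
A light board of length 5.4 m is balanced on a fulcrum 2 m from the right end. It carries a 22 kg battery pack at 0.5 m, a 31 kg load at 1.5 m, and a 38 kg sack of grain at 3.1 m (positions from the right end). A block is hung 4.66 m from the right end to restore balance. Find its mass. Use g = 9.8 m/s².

Choose the fulcrum (at 2 m from the right end) as the axis so the support reaction has zero arm there.
Battery pack: 22 × 9.8 = 215.6 N down at 0.5 m → arm 1.5 m, τ = 215.6 × 1.5 = 323.4 N·m clockwise.
Load: 31 × 9.8 = 303.8 N down at 1.5 m → arm 0.5 m, τ = 303.8 × 0.5 = 151.9 N·m clockwise.
Sack of grain: 38 × 9.8 = 372.4 N down at 3.1 m → arm 1.1 m, τ = 372.4 × 1.1 = 409.6 N·m counterclockwise.
Net moment of known loads = 65.7 N·m clockwise.
An unknown mass m at 4.66 m has arm 2.66 m; its moment is m·g·2.66 counterclockwise.
For rotational equilibrium, m × 9.8 × 2.66 = 65.7, so m = 65.7 / (9.8 × 2.66) = 2.52 kg.

m ≈ 2.52 kg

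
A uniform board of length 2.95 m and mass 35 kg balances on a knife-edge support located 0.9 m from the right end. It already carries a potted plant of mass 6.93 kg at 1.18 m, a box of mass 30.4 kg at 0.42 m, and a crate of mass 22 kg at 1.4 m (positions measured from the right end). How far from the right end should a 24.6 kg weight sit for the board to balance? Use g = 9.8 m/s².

x ≈ 0.149 m from the right end

Take moments about the knife-edge support (at 0.9 m from the right end).
Beam weight: 35 × 9.8 = 343 N down at 1.475 m → arm 0.575 m, τ = 343 × 0.575 = 197.2 N·m counterclockwise.
Potted plant: 6.93 × 9.8 = 67.91 N down at 1.18 m → arm 0.28 m, τ = 67.91 × 0.28 = 19.01 N·m counterclockwise.
Box: 30.4 × 9.8 = 297.9 N down at 0.42 m → arm 0.48 m, τ = 297.9 × 0.48 = 143 N·m clockwise.
Crate: 22 × 9.8 = 215.6 N down at 1.4 m → arm 0.5 m, τ = 215.6 × 0.5 = 107.8 N·m counterclockwise.
Net moment of existing loads = 181 N·m counterclockwise.
The weight weighs 24.6 × 9.8 = 241.1 N and must supply an equal clockwise moment, so its lever arm about the knife-edge support is 181 / 241.1 = 0.751 m.
That puts it at 0.9 − 0.751 = 0.149 m from the right end.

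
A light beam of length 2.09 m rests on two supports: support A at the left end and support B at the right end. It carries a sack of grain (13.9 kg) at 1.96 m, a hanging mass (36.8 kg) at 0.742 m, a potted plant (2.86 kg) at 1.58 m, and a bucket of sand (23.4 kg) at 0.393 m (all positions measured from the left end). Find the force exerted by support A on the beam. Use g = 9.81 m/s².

R_A ≈ 435 N

Take moments about support B.
Sack of grain: 13.9 × 9.81 = 136.4 N down at 1.96 m → arm 0.13 m, τ = 136.4 × 0.13 = 17.73 N·m counterclockwise.
Hanging mass: 36.8 × 9.81 = 361 N down at 0.742 m → arm 1.348 m, τ = 361 × 1.348 = 486.6 N·m counterclockwise.
Potted plant: 2.86 × 9.81 = 28.06 N down at 1.58 m → arm 0.51 m, τ = 28.06 × 0.51 = 14.31 N·m counterclockwise.
Bucket of sand: 23.4 × 9.81 = 229.6 N down at 0.393 m → arm 1.697 m, τ = 229.6 × 1.697 = 389.6 N·m counterclockwise.
Net load moment about support B = 908.2 N·m counterclockwise.
Reaction R at support A is upward at 0 m, arm 2.09 m → moment R × 2.09 clockwise.
Balancing moments: R × 2.09 = 908.2, giving R = 435 N.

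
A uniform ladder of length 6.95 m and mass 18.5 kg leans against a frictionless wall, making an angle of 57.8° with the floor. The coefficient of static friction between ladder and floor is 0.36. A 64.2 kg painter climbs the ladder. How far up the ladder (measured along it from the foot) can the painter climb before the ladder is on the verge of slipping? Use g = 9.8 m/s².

d ≈ 4.12 m

Taking torques about the foot of the ladder:
Ladder weight 18.5×9.8 = 181.3 N acts at 3.475 m along the ladder; its horizontal arm is 3.475·cos57.8° = 1.852 m → τ = 335.8 N·m clockwise.
Painter weight 64.2×9.8 = 629.2 N at distance d → arm d·cos57.8° → τ = 629.2·d·0.5329 clockwise.
Wall normal N at the top has arm L sinθ = 5.881 m counterclockwise, so Στ = 0 gives N·5.881 = 335.8 + 335.3·d.
ΣFy = 0 ⇒ N_floor = 810.5 N, so the maximum friction is μ_s·N_floor = 0.36×810.5 = 291.8 N. ΣFx = 0 ⇒ N_wall = f, so at the slipping point N = 291.8 N.
Substituting: 291.8×5.881 = 335.8 + 335.3·d ⇒ d = (1716 − 335.8) / 335.3 = 4.12 m.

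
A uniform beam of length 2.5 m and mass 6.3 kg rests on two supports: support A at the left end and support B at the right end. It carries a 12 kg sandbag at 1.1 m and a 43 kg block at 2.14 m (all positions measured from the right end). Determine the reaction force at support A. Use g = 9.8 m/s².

R_A ≈ 443 N

Choose support B as the axis so its reaction then has zero moment arm.
Beam weight: 6.3 × 9.8 = 61.74 N down at 1.25 m → arm 1.25 m, τ = 61.74 × 1.25 = 77.17 N·m counterclockwise.
Sandbag: 12 × 9.8 = 117.6 N down at 1.1 m → arm 1.1 m, τ = 117.6 × 1.1 = 129.4 N·m counterclockwise.
Block: 43 × 9.8 = 421.4 N down at 2.14 m → arm 2.14 m, τ = 421.4 × 2.14 = 901.8 N·m counterclockwise.
Net load moment about support B = 1108 N·m counterclockwise.
Reaction R at support A is upward at 2.5 m, arm 2.5 m → moment R × 2.5 clockwise.
For rotational equilibrium, R × 2.5 = 1108, so R = 443 N.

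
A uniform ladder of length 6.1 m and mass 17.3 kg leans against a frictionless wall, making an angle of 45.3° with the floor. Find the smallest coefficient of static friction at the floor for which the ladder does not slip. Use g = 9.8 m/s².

Taking torques about the foot of the ladder:
Ladder weight 17.3×9.8 = 169.5 N acts at 3.05 m along the ladder; its horizontal arm is 3.05·cos45.3° = 2.145 m → τ = 363.6 N·m clockwise.
Wall normal N acts horizontally at the top; its moment arm is the height L sinθ = 6.1·sin45.3° = 4.336 m, counterclockwise.
Στ = 0 ⇒ N × 4.336 = 363.6 ⇒ N = 83.86 N.
ΣFx = 0 ⇒ f = N_wall = 83.86 N. ΣFy = 0 ⇒ N_floor = 169.5 N.
μ_min = f / N_floor = 83.86 / 169.5 = 0.495.

μ_min ≈ 0.495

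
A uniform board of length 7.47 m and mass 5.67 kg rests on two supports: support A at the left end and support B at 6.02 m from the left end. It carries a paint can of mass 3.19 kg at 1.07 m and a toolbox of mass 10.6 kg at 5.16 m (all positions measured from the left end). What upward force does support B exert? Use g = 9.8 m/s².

R_B ≈ 129 N

Take moments about support A.
Beam weight: 5.67 × 9.8 = 55.57 N down at 3.735 m → arm 3.735 m, τ = 55.57 × 3.735 = 207.6 N·m clockwise.
Paint can: 3.19 × 9.8 = 31.26 N down at 1.07 m → arm 1.07 m, τ = 31.26 × 1.07 = 33.45 N·m clockwise.
Toolbox: 10.6 × 9.8 = 103.9 N down at 5.16 m → arm 5.16 m, τ = 103.9 × 5.16 = 536.1 N·m clockwise.
Net load moment about support A = 777.2 N·m clockwise.
Reaction R at support B is upward at 6.02 m, arm 6.02 m → moment R × 6.02 counterclockwise.
Balancing moments: R × 6.02 = 777.2, giving R = 129 N.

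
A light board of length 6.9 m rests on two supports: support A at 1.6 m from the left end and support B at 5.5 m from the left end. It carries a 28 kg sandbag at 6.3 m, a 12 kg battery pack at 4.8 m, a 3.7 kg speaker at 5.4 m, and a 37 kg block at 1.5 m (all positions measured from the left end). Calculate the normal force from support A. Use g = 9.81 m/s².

R_A ≈ 338 N

Take moments about support B.
Sandbag: 28 × 9.81 = 274.7 N down at 6.3 m → arm 0.8 m, τ = 274.7 × 0.8 = 219.8 N·m clockwise.
Battery pack: 12 × 9.81 = 117.7 N down at 4.8 m → arm 0.7 m, τ = 117.7 × 0.7 = 82.39 N·m counterclockwise.
Speaker: 3.7 × 9.81 = 36.3 N down at 5.4 m → arm 0.1 m, τ = 36.3 × 0.1 = 3.63 N·m counterclockwise.
Block: 37 × 9.81 = 363 N down at 1.5 m → arm 4 m, τ = 363 × 4 = 1452 N·m counterclockwise.
Net load moment about support B = 1318 N·m counterclockwise.
Reaction R at support A is upward at 1.6 m, arm 3.9 m → moment R × 3.9 clockwise.
Balancing moments: R × 3.9 = 1318, giving R = 338 N.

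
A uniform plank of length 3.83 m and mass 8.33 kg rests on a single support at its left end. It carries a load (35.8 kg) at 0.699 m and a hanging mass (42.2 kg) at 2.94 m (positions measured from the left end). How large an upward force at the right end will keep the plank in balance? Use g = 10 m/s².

Taking torques about the left end:
Beam weight: 8.33 × 10 = 83.3 N down at 1.915 m → arm 1.915 m, τ = 83.3 × 1.915 = 159.5 N·m clockwise.
Load: 35.8 × 10 = 358 N down at 0.699 m → arm 0.699 m, τ = 358 × 0.699 = 250.2 N·m clockwise.
Hanging mass: 42.2 × 10 = 422 N down at 2.94 m → arm 2.94 m, τ = 422 × 2.94 = 1241 N·m clockwise.
Net moment of the loads = 1651 N·m clockwise.
The upward force F acts at the right end, arm 3.83 m, giving F × 3.83 counterclockwise.
Στ = 0 ⇒ F × 3.83 = 1651 ⇒ F = 1651 / 3.83 = 431 N.

F ≈ 431 N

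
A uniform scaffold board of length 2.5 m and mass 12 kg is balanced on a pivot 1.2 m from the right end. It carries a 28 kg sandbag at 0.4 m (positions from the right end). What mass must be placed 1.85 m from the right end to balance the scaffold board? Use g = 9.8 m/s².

m ≈ 33.5 kg

Take moments about the pivot (at 1.2 m from the right end).
Beam weight: 12 × 9.8 = 117.6 N down at 1.25 m → arm 0.05 m, τ = 117.6 × 0.05 = 5.88 N·m counterclockwise.
Sandbag: 28 × 9.8 = 274.4 N down at 0.4 m → arm 0.8 m, τ = 274.4 × 0.8 = 219.5 N·m clockwise.
Net moment of known loads = 213.6 N·m clockwise.
An unknown mass m at 1.85 m has arm 0.65 m; its moment is m·g·0.65 counterclockwise.
For rotational equilibrium, m × 9.8 × 0.65 = 213.6, so m = 213.6 / (9.8 × 0.65) = 33.5 kg.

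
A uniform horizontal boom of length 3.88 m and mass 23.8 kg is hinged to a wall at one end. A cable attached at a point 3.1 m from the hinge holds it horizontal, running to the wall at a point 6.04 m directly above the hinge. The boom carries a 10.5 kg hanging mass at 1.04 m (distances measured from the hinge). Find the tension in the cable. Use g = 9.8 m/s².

T ≈ 203 N

About the hinge:
Beam weight: 23.8 × 9.8 = 233.2 N down at 1.94 m → arm 1.94 m, τ = 233.2 × 1.94 = 452.4 N·m clockwise.
Hanging mass: 10.5 × 9.8 = 102.9 N down at 1.04 m → arm 1.04 m, τ = 102.9 × 1.04 = 107 N·m clockwise.
Total clockwise load moment = 559.4 N·m.
The cable tension T acts at 3.1 m; only its component perpendicular to the boom, T sinθ, produces torque. sinθ = h/√(h²+d²) = 6.04/√(6.04²+3.1²) = 0.8897.
Στ = 0 ⇒ T × 3.1 × 0.8897 = 559.4 ⇒ T = 559.4 / 2.758 = 203 N.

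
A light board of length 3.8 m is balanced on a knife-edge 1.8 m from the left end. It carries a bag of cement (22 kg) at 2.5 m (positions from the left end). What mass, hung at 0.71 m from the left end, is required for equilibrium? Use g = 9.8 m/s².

m ≈ 14.1 kg

Choose the knife-edge (at 1.8 m from the left end) as the axis so the support reaction has zero arm there.
Bag of cement: 22 × 9.8 = 215.6 N down at 2.5 m → arm 0.7 m, τ = 215.6 × 0.7 = 150.9 N·m clockwise.
Net moment of known loads = 150.9 N·m clockwise.
An unknown mass m at 0.71 m has arm 1.09 m; its moment is m·g·1.09 counterclockwise.
For rotational equilibrium, m × 9.8 × 1.09 = 150.9, so m = 150.9 / (9.8 × 1.09) = 14.1 kg.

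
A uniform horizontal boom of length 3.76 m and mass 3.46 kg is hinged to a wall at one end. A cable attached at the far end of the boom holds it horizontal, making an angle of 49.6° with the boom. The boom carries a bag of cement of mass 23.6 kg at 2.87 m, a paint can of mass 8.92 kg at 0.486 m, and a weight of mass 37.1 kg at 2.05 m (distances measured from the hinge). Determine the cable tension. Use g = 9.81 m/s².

Take moments about the hinge.
Beam weight: 3.46 × 9.81 = 33.94 N down at 1.88 m → arm 1.88 m, τ = 33.94 × 1.88 = 63.81 N·m clockwise.
Bag of cement: 23.6 × 9.81 = 231.5 N down at 2.87 m → arm 2.87 m, τ = 231.5 × 2.87 = 664.4 N·m clockwise.
Paint can: 8.92 × 9.81 = 87.51 N down at 0.486 m → arm 0.486 m, τ = 87.51 × 0.486 = 42.53 N·m clockwise.
Weight: 37.1 × 9.81 = 364 N down at 2.05 m → arm 2.05 m, τ = 364 × 2.05 = 746.2 N·m clockwise.
Total clockwise load moment = 1517 N·m.
The cable tension T acts at 3.76 m; only its component perpendicular to the boom, T sinθ, produces torque. sin 49.6° = 0.7615.
Setting net torque to zero: T × 3.76 × 0.7615 = 1517 → T = 1517 / 2.863 = 530 N.

T ≈ 530 N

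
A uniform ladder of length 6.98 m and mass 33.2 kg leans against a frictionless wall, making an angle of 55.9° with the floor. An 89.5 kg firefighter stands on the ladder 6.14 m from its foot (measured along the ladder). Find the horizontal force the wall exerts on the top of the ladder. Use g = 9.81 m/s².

Take moments about the foot of the ladder.
Ladder weight 33.2×9.81 = 325.7 N acts at 3.49 m along the ladder; its horizontal arm is 3.49·cos55.9° = 1.957 m → τ = 637.4 N·m clockwise.
Firefighter: 89.5×9.81 = 878 N at 6.14 m → arm 3.442 m → τ = 3022 N·m clockwise.
Wall normal N acts horizontally at the top; its moment arm is the height L sinθ = 6.98·sin55.9° = 5.78 m, counterclockwise.
Balancing moments: N × 5.78 = 3659, giving N = 633 N.

N_wall ≈ 633 N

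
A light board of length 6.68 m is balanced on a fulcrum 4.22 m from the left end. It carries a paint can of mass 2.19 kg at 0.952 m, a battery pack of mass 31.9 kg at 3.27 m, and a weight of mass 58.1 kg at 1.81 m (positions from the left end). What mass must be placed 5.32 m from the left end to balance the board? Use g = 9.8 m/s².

Choose the fulcrum (at 4.22 m from the left end) as the axis so the support reaction has zero arm there.
Paint can: 2.19 × 9.8 = 21.46 N down at 0.952 m → arm 3.268 m, τ = 21.46 × 3.268 = 70.13 N·m counterclockwise.
Battery pack: 31.9 × 9.8 = 312.6 N down at 3.27 m → arm 0.95 m, τ = 312.6 × 0.95 = 297 N·m counterclockwise.
Weight: 58.1 × 9.8 = 569.4 N down at 1.81 m → arm 2.41 m, τ = 569.4 × 2.41 = 1372 N·m counterclockwise.
Net moment of known loads = 1739 N·m counterclockwise.
An unknown mass m at 5.32 m has arm 1.1 m; its moment is m·g·1.1 clockwise.
For rotational equilibrium, m × 9.8 × 1.1 = 1739, so m = 1739 / (9.8 × 1.1) = 161 kg.

m ≈ 161 kg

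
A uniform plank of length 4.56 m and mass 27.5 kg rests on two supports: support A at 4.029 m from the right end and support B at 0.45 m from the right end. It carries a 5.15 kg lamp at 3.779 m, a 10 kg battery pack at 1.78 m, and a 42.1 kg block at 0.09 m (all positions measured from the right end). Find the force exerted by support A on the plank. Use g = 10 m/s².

About support B:
Beam weight: 27.5 × 10 = 275 N down at 2.28 m → arm 1.83 m, τ = 275 × 1.83 = 503.2 N·m counterclockwise.
Lamp: 5.15 × 10 = 51.5 N down at 3.779 m → arm 3.329 m, τ = 51.5 × 3.329 = 171.4 N·m counterclockwise.
Battery pack: 10 × 10 = 100 N down at 1.78 m → arm 1.33 m, τ = 100 × 1.33 = 133 N·m counterclockwise.
Block: 42.1 × 10 = 421 N down at 0.09 m → arm 0.36 m, τ = 421 × 0.36 = 151.6 N·m clockwise.
Net load moment about support B = 656 N·m counterclockwise.
Reaction R at support A is upward at 4.029 m, arm 3.579 m → moment R × 3.579 clockwise.
Στ = 0 ⇒ R × 3.579 = 656 ⇒ R = 183 N.

R_A ≈ 183 N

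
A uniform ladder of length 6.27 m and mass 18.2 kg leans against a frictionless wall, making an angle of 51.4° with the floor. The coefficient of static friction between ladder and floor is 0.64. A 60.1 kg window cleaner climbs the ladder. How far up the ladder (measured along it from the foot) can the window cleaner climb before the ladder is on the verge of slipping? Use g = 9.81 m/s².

Choose the foot of the ladder as the axis so the floor normal and friction both act there and drop out.
Ladder weight 18.2×9.81 = 178.5 N acts at 3.135 m along the ladder; its horizontal arm is 3.135·cos51.4° = 1.956 m → τ = 349.1 N·m clockwise.
Window cleaner weight 60.1×9.81 = 589.6 N at distance d → arm d·cos51.4° → τ = 589.6·d·0.6239 clockwise.
Wall normal N at the top has arm L sinθ = 4.9 m counterclockwise, so Στ = 0 gives N·4.9 = 349.1 + 367.9·d.
ΣFy = 0 ⇒ N_floor = 768.1 N, so the maximum friction is μ_s·N_floor = 0.64×768.1 = 491.6 N. ΣFx = 0 ⇒ N_wall = f, so at the slipping point N = 491.6 N.
Substituting: 491.6×4.9 = 349.1 + 367.9·d ⇒ d = (2409 − 349.1) / 367.9 = 5.6 m.

d ≈ 5.6 m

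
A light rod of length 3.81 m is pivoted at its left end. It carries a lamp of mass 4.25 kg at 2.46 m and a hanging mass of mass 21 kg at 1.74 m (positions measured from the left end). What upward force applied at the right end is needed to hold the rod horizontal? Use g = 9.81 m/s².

F ≈ 121 N

Take moments about the left end.
Lamp: 4.25 × 9.81 = 41.69 N down at 2.46 m → arm 2.46 m, τ = 41.69 × 2.46 = 102.6 N·m clockwise.
Hanging mass: 21 × 9.81 = 206 N down at 1.74 m → arm 1.74 m, τ = 206 × 1.74 = 358.4 N·m clockwise.
Net moment of the loads = 461 N·m clockwise.
The upward force F acts at the right end, arm 3.81 m, giving F × 3.81 counterclockwise.
Setting net torque to zero: F × 3.81 = 461 → F = 461 / 3.81 = 121 N.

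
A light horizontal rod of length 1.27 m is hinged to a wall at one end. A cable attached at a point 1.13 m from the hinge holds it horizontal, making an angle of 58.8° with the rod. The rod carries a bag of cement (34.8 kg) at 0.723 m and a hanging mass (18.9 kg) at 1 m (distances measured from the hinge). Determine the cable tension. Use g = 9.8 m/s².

About the hinge:
Bag of cement: 34.8 × 9.8 = 341 N down at 0.723 m → arm 0.723 m, τ = 341 × 0.723 = 246.5 N·m clockwise.
Hanging mass: 18.9 × 9.8 = 185.2 N down at 1 m → arm 1 m, τ = 185.2 × 1 = 185.2 N·m clockwise.
Total clockwise load moment = 431.7 N·m.
The cable tension T acts at 1.13 m; only its component perpendicular to the rod, T sinθ, produces torque. sin 58.8° = 0.8554.
Balancing moments: T × 1.13 × 0.8554 = 431.7, giving T = 431.7 / 0.9666 = 447 N.

T ≈ 447 N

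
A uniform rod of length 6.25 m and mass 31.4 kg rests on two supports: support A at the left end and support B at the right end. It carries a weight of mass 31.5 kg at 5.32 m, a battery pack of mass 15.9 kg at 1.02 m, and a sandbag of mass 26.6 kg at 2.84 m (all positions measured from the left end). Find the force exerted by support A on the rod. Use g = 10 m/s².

Choose support B as the axis so its reaction then has zero moment arm.
Beam weight: 31.4 × 10 = 314 N down at 3.125 m → arm 3.125 m, τ = 314 × 3.125 = 981.2 N·m counterclockwise.
Weight: 31.5 × 10 = 315 N down at 5.32 m → arm 0.93 m, τ = 315 × 0.93 = 292.9 N·m counterclockwise.
Battery pack: 15.9 × 10 = 159 N down at 1.02 m → arm 5.23 m, τ = 159 × 5.23 = 831.6 N·m counterclockwise.
Sandbag: 26.6 × 10 = 266 N down at 2.84 m → arm 3.41 m, τ = 266 × 3.41 = 907.1 N·m counterclockwise.
Net load moment about support B = 3013 N·m counterclockwise.
Reaction R at support A is upward at 0 m, arm 6.25 m → moment R × 6.25 clockwise.
For rotational equilibrium, R × 6.25 = 3013, so R = 482 N.

R_A ≈ 482 N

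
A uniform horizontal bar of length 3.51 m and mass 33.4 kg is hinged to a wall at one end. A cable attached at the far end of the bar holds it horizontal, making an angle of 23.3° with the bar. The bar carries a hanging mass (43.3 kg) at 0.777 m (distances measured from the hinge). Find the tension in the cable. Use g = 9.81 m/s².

Sum moments about the hinge (the unknown hinge reaction has zero arm there).
Beam weight: 33.4 × 9.81 = 327.7 N down at 1.755 m → arm 1.755 m, τ = 327.7 × 1.755 = 575.1 N·m clockwise.
Hanging mass: 43.3 × 9.81 = 424.8 N down at 0.777 m → arm 0.777 m, τ = 424.8 × 0.777 = 330.1 N·m clockwise.
Total clockwise load moment = 905.2 N·m.
The cable tension T acts at 3.51 m; only its component perpendicular to the bar, T sinθ, produces torque. sin 23.3° = 0.3955.
Setting net torque to zero: T × 3.51 × 0.3955 = 905.2 → T = 905.2 / 1.388 = 652 N.

T ≈ 652 N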